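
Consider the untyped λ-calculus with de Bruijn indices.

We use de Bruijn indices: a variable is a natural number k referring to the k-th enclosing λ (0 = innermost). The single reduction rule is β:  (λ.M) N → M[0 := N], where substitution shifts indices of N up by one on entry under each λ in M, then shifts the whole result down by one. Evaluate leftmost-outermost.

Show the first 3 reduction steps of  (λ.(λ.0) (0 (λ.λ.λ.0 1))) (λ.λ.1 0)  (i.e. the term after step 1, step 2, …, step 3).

  start: (λ.(λ.0) (0 (λ.λ.λ.0 1))) (λ.λ.1 0)
  step 1: (λ.0) ((λ.λ.1 0) (λ.λ.λ.0 1))
  step 2: (λ.λ.1 0) (λ.λ.λ.0 1)
  step 3: λ.(λ.λ.λ.0 1) 0

Answer: after 3 steps: λ.(λ.λ.λ.0 1) 0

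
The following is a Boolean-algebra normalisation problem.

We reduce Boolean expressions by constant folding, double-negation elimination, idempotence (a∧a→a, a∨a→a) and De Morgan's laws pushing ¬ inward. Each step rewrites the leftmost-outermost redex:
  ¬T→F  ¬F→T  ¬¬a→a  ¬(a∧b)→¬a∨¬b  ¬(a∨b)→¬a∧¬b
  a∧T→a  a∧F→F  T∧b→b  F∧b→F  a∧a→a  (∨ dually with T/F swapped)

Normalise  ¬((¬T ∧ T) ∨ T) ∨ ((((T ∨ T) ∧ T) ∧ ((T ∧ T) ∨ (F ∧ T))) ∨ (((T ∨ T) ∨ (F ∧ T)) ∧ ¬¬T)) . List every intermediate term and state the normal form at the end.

  start: ¬((¬T ∧ T) ∨ T) ∨ ((((T ∨ T) ∧ T) ∧ ((T ∧ T) ∨ (F ∧ T))) ∨ (((T ∨ T) ∨ (F ∧ T)) ∧ ¬¬T))
  step 1: (¬(¬T ∧ T) ∧ ¬T) ∨ ((((T ∨ T) ∧ T) ∧ ((T ∧ T) ∨ (F ∧ T))) ∨ (((T ∨ T) ∨ (F ∧ T)) ∧ ¬¬T))
  step 2: ((¬¬T ∨ ¬T) ∧ ¬T) ∨ ((((T ∨ T) ∧ T) ∧ ((T ∧ T) ∨ (F ∧ T))) ∨ (((T ∨ T) ∨ (F ∧ T)) ∧ ¬¬T))
  step 3: ((T ∨ ¬T) ∧ ¬T) ∨ ((((T ∨ T) ∧ T) ∧ ((T ∧ T) ∨ (F ∧ T))) ∨ (((T ∨ T) ∨ (F ∧ T)) ∧ ¬¬T))
  step 4: (T ∧ ¬T) ∨ ((((T ∨ T) ∧ T) ∧ ((T ∧ T) ∨ (F ∧ T))) ∨ (((T ∨ T) ∨ (F ∧ T)) ∧ ¬¬T))
  step 5: ¬T ∨ ((((T ∨ T) ∧ T) ∧ ((T ∧ T) ∨ (F ∧ T))) ∨ (((T ∨ T) ∨ (F ∧ T)) ∧ ¬¬T))
  step 6: F ∨ ((((T ∨ T) ∧ T) ∧ ((T ∧ T) ∨ (F ∧ T))) ∨ (((T ∨ T) ∨ (F ∧ T)) ∧ ¬¬T))
  step 7: (((T ∨ T) ∧ T) ∧ ((T ∧ T) ∨ (F ∧ T))) ∨ (((T ∨ T) ∨ (F ∧ T)) ∧ ¬¬T)
  step 8: ((T ∨ T) ∧ ((T ∧ T) ∨ (F ∧ T))) ∨ (((T ∨ T) ∨ (F ∧ T)) ∧ ¬¬T)
  step 9: (T ∧ ((T ∧ T) ∨ (F ∧ T))) ∨ (((T ∨ T) ∨ (F ∧ T)) ∧ ¬¬T)
  step 10: ((T ∧ T) ∨ (F ∧ T)) ∨ (((T ∨ T) ∨ (F ∧ T)) ∧ ¬¬T)
  step 11: (T ∨ (F ∧ T)) ∨ (((T ∨ T) ∨ (F ∧ T)) ∧ ¬¬T)
  step 12: T ∨ (((T ∨ T) ∨ (F ∧ T)) ∧ ¬¬T)
  step 13: T

Answer: normal form = T  (in 13 steps)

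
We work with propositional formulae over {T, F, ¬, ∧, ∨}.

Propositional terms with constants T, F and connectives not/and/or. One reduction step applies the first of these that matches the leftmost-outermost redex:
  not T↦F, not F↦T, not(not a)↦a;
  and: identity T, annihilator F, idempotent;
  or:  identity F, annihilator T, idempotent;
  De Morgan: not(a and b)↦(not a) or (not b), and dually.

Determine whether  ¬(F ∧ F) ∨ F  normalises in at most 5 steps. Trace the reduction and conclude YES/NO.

Answer: YES — reaches normal form T in 4 ≤ 5 steps

Reduction:
  start: ¬(F ∧ F) ∨ F
  →1  ¬(F ∧ F)
  →2  ¬F ∨ ¬F
  →3  ¬F
  →4  T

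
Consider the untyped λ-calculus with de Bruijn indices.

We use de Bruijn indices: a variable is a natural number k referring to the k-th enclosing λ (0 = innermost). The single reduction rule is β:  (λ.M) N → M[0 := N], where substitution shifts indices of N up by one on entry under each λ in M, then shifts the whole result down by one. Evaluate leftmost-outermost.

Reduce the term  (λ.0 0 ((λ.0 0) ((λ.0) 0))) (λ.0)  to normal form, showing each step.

  start: (λ.0 0 ((λ.0 0) ((λ.0) 0))) (λ.0)
  step 1: (λ.0) (λ.0) ((λ.0 0) ((λ.0) (λ.0)))
  step 2: (λ.0) ((λ.0 0) ((λ.0) (λ.0)))
  step 3: (λ.0 0) ((λ.0) (λ.0))
  step 4: (λ.0) (λ.0) ((λ.0) (λ.0))
  step 5: (λ.0) ((λ.0) (λ.0))
  step 6: (λ.0) (λ.0)
  step 7: λ.0

Answer: normal form = λ.0  (in 7 steps)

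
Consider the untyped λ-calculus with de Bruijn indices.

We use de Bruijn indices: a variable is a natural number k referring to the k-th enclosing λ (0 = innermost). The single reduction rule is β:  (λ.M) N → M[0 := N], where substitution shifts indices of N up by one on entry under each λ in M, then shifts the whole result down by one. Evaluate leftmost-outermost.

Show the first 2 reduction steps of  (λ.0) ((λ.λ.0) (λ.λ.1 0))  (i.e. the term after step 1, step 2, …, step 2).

  start: (λ.0) ((λ.λ.0) (λ.λ.1 0))
  step 1: (λ.λ.0) (λ.λ.1 0)
  step 2: λ.0

Answer: after 2 steps: λ.0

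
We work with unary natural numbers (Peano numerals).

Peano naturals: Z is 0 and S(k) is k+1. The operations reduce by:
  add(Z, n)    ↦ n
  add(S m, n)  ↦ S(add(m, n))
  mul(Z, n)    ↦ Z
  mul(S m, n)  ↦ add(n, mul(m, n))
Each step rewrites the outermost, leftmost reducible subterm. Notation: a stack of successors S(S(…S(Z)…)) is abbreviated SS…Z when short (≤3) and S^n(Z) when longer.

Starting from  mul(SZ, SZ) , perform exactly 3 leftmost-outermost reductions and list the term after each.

Answer: after 3 steps: S(mul(Z, SZ))

Reduction:
  start: mul(SZ, SZ)
  [1] add(SZ, mul(Z, SZ))
  [2] S(add(Z, mul(Z, SZ)))
  [3] S(mul(Z, SZ))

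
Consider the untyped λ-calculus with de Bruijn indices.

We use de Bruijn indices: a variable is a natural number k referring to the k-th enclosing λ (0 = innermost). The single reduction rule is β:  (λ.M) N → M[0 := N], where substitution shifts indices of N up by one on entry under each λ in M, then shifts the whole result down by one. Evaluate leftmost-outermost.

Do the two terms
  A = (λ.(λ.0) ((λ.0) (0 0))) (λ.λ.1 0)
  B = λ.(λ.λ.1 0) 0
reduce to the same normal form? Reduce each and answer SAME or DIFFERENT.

Term A:
  start: (λ.(λ.0) ((λ.0) (0 0))) (λ.λ.1 0)
  [1] (λ.0) ((λ.0) ((λ.λ.1 0) (λ.λ.1 0)))
  [2] (λ.0) ((λ.λ.1 0) (λ.λ.1 0))
  [3] (λ.λ.1 0) (λ.λ.1 0)
  [4] λ.(λ.λ.1 0) 0
  [5] λ.λ.1 0

Term B:
  start: λ.(λ.λ.1 0) 0
  [1] λ.λ.1 0

Answer: SAME — A ⇓ λ.λ.1 0, B ⇓ λ.λ.1 0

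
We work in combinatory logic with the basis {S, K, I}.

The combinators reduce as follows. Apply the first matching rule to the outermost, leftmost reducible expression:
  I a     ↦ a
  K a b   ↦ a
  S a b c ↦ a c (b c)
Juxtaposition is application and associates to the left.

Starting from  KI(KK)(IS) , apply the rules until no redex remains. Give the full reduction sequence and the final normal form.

  start: KI(KK)(IS)
  [1] I(IS)
  [2] IS
  [3] S

Answer: normal form = S  (in 3 steps)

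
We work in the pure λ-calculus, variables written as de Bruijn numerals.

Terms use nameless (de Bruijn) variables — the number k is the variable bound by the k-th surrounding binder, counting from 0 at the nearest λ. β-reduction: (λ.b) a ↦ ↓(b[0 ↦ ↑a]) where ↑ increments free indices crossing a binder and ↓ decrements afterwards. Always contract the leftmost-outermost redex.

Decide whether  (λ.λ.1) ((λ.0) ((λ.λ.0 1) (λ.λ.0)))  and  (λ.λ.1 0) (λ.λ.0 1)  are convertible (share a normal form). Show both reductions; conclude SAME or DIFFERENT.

Term A:
  start: (λ.λ.1) ((λ.0) ((λ.λ.0 1) (λ.λ.0)))
  →1  λ.(λ.0) ((λ.λ.0 1) (λ.λ.0))
  →2  λ.(λ.λ.0 1) (λ.λ.0)
  →3  λ.λ.0 (λ.λ.0)

Term B:
  start: (λ.λ.1 0) (λ.λ.0 1)
  →1  λ.(λ.λ.0 1) 0
  →2  λ.λ.0 1

Answer: DIFFERENT — A ⇓ λ.λ.0 (λ.λ.0), B ⇓ λ.λ.0 1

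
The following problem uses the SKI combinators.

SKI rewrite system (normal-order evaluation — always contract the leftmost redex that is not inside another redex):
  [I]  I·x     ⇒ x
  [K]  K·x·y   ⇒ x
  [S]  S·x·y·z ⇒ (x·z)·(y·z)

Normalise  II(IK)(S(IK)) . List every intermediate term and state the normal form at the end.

Answer: normal form = K(SK)  (in 4 steps)

Derivation:
  start: II(IK)(S(IK))
  →1  I(IK)(S(IK))
  →2  IK(S(IK))
  →3  K(S(IK))
  →4  K(SK)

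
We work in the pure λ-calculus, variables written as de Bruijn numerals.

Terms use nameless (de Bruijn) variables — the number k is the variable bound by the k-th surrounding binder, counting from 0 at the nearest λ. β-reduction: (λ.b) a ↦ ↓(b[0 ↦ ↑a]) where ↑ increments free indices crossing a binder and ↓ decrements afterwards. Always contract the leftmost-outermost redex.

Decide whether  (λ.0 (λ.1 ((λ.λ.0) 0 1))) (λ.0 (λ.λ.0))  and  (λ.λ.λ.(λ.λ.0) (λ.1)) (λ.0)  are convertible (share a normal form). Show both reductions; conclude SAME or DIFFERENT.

Answer: DIFFERENT — A ⇓ λ.0, B ⇓ λ.λ.λ.0

Working:
Term A:
  start: (λ.0 (λ.1 ((λ.λ.0) 0 1))) (λ.0 (λ.λ.0))
  step 1: (λ.0 (λ.λ.0)) (λ.(λ.0 (λ.λ.0)) ((λ.λ.0) 0 (λ.0 (λ.λ.0))))
  step 2: (λ.(λ.0 (λ.λ.0)) ((λ.λ.0) 0 (λ.0 (λ.λ.0)))) (λ.λ.0)
  step 3: (λ.0 (λ.λ.0)) ((λ.λ.0) (λ.λ.0) (λ.0 (λ.λ.0)))
  step 4: (λ.λ.0) (λ.λ.0) (λ.0 (λ.λ.0)) (λ.λ.0)
  step 5: (λ.0) (λ.0 (λ.λ.0)) (λ.λ.0)
  step 6: (λ.0 (λ.λ.0)) (λ.λ.0)
  step 7: (λ.λ.0) (λ.λ.0)
  step 8: λ.0

Term B:
  start: (λ.λ.λ.(λ.λ.0) (λ.1)) (λ.0)
  step 1: λ.λ.(λ.λ.0) (λ.1)
  step 2: λ.λ.λ.0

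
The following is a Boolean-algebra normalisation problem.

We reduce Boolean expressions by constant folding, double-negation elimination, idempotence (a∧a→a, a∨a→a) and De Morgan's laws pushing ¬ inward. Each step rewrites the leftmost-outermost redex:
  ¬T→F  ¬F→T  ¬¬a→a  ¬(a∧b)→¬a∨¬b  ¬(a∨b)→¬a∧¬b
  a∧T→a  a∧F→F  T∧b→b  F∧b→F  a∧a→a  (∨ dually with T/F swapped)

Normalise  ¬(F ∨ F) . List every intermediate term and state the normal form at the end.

Answer: normal form = T  (in 3 steps)

Reduction:
  start: ¬(F ∨ F)
  →1  ¬F ∧ ¬F
  →2  ¬F
  →3  T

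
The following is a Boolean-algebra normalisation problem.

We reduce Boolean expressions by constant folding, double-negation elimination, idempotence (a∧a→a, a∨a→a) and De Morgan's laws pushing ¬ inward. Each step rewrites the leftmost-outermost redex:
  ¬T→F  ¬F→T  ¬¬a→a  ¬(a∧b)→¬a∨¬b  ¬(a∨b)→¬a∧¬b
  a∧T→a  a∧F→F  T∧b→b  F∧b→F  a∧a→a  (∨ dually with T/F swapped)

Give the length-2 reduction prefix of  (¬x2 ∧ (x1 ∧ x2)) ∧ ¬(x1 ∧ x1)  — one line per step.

Answer: after 2 steps: (¬x2 ∧ (x1 ∧ x2)) ∧ ¬x1

Derivation:
  start: (¬x2 ∧ (x1 ∧ x2)) ∧ ¬(x1 ∧ x1)
  →1  (¬x2 ∧ (x1 ∧ x2)) ∧ (¬x1 ∨ ¬x1)
  →2  (¬x2 ∧ (x1 ∧ x2)) ∧ ¬x1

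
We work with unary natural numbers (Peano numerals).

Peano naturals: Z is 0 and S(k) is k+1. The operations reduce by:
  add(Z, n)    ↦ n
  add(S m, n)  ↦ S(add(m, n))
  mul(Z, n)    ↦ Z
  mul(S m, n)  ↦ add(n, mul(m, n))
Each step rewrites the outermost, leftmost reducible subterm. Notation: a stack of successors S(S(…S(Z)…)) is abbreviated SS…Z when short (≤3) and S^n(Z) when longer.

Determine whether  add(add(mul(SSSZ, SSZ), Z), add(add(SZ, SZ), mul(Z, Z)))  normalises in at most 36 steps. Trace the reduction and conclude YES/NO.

  start: add(add(mul(SSSZ, SSZ), Z), add(add(SZ, SZ), mul(Z, Z)))
  →1  add(add(add(SSZ, mul(SSZ, SSZ)), Z), add(add(SZ, SZ), mul(Z, Z)))
  →2  add(add(S(add(SZ, mul(SSZ, SSZ))), Z), add(add(SZ, SZ), mul(Z, Z)))
  →3  add(S(add(add(SZ, mul(SSZ, SSZ)), Z)), add(add(SZ, SZ), mul(Z, Z)))
  →4  S(add(add(add(SZ, mul(SSZ, SSZ)), Z), add(add(SZ, SZ), mul(Z, Z))))
  →5  S(add(add(S(add(Z, mul(SSZ, SSZ))), Z), add(add(SZ, SZ), mul(Z, Z))))
  →6  S(add(S(add(add(Z, mul(SSZ, SSZ)), Z)), add(add(SZ, SZ), mul(Z, Z))))
  →7  S(S(add(add(add(Z, mul(SSZ, SSZ)), Z), add(add(SZ, SZ), mul(Z, Z)))))
  →8  S(S(add(add(mul(SSZ, SSZ), Z), add(add(SZ, SZ), mul(Z, Z)))))
  →9  S(S(add(add(add(SSZ, mul(SZ, SSZ)), Z), add(add(SZ, SZ), mul(Z, Z)))))
  →10  S(S(add(add(S(add(SZ, mul(SZ, SSZ))), Z), add(add(SZ, SZ), mul(Z, Z)))))
  →11  S(S(add(S(add(add(SZ, mul(SZ, SSZ)), Z)), add(add(SZ, SZ), mul(Z, Z)))))
  →12  S(S(S(add(add(add(SZ, mul(SZ, SSZ)), Z), add(add(SZ, SZ), mul(Z, Z))))))
  →13  S(S(S(add(add(S(add(Z, mul(SZ, SSZ))), Z), add(add(SZ, SZ), mul(Z, Z))))))
  →14  S(S(S(add(S(add(add(Z, mul(SZ, SSZ)), Z)), add(add(SZ, SZ), mul(Z, Z))))))
  →15  S(S(S(S(add(add(add(Z, mul(SZ, SSZ)), Z), add(add(SZ, SZ), mul(Z, Z)))))))
  →16  S(S(S(S(add(add(mul(SZ, SSZ), Z), add(add(SZ, SZ), mul(Z, Z)))))))
  →17  S(S(S(S(add(add(add(SSZ, mul(Z, SSZ)), Z), add(add(SZ, SZ), mul(Z, Z)))))))
  →18  S(S(S(S(add(add(S(add(SZ, mul(Z, SSZ))), Z), add(add(SZ, SZ), mul(Z, Z)))))))
  →19  S(S(S(S(add(S(add(add(SZ, mul(Z, SSZ)), Z)), add(add(SZ, SZ), mul(Z, Z)))))))
  →20  S(S(S(S(S(add(add(add(SZ, mul(Z, SSZ)), Z), add(add(SZ, SZ), mul(Z, Z))))))))
  →21  S(S(S(S(S(add(add(S(add(Z, mul(Z, SSZ))), Z), add(add(SZ, SZ), mul(Z, Z))))))))
  →22  S(S(S(S(S(add(S(add(add(Z, mul(Z, SSZ)), Z)), add(add(SZ, SZ), mul(Z, Z))))))))
  →23  S(S(S(S(S(S(add(add(add(Z, mul(Z, SSZ)), Z), add(add(SZ, SZ), mul(Z, Z)))))))))
  →24  S(S(S(S(S(S(add(add(mul(Z, SSZ), Z), add(add(SZ, SZ), mul(Z, Z)))))))))
  →25  S(S(S(S(S(S(add(add(Z, Z), add(add(SZ, SZ), mul(Z, Z)))))))))
  →26  S(S(S(S(S(S(add(Z, add(add(SZ, SZ), mul(Z, Z)))))))))
  →27  S(S(S(S(S(S(add(add(SZ, SZ), mul(Z, Z))))))))
  →28  S(S(S(S(S(S(add(S(add(Z, SZ)), mul(Z, Z))))))))
  →29  S(S(S(S(S(S(S(add(add(Z, SZ), mul(Z, Z)))))))))
  →30  S(S(S(S(S(S(S(add(SZ, mul(Z, Z)))))))))
  →31  S(S(S(S(S(S(S(S(add(Z, mul(Z, Z))))))))))
  →32  S(S(S(S(S(S(S(S(mul(Z, Z)))))))))
  →33  S^8(Z)

Answer: YES — reaches normal form S^8(Z) in 33 ≤ 36 steps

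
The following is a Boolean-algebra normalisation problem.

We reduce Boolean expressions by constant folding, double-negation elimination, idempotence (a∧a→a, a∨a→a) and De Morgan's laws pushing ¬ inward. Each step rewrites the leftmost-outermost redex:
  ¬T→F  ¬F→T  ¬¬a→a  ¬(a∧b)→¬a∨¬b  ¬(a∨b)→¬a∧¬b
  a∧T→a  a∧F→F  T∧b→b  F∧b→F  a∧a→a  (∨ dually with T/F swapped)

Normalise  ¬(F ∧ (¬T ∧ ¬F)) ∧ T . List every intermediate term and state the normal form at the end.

  start: ¬(F ∧ (¬T ∧ ¬F)) ∧ T
  →1  ¬(F ∧ (¬T ∧ ¬F))
  →2  ¬F ∨ ¬(¬T ∧ ¬F)
  →3  T ∨ ¬(¬T ∧ ¬F)
  →4  T

Answer: normal form = T  (in 4 steps)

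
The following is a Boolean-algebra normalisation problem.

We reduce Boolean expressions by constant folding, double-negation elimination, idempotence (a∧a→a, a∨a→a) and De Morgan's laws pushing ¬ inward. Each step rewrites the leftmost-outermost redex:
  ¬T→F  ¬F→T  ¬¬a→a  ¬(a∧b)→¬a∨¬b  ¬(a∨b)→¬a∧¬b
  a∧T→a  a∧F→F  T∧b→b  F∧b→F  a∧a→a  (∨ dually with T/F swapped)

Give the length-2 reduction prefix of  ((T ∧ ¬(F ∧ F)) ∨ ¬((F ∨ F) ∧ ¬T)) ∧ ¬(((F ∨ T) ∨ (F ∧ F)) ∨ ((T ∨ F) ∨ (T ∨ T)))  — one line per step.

  start: ((T ∧ ¬(F ∧ F)) ∨ ¬((F ∨ F) ∧ ¬T)) ∧ ¬(((F ∨ T) ∨ (F ∧ F)) ∨ ((T ∨ F) ∨ (T ∨ T)))
  step 1: (¬(F ∧ F) ∨ ¬((F ∨ F) ∧ ¬T)) ∧ ¬(((F ∨ T) ∨ (F ∧ F)) ∨ ((T ∨ F) ∨ (T ∨ T)))
  step 2: ((¬F ∨ ¬F) ∨ ¬((F ∨ F) ∧ ¬T)) ∧ ¬(((F ∨ T) ∨ (F ∧ F)) ∨ ((T ∨ F) ∨ (T ∨ T)))

Answer: after 2 steps: ((¬F ∨ ¬F) ∨ ¬((F ∨ F) ∧ ¬T)) ∧ ¬(((F ∨ T) ∨ (F ∧ F)) ∨ ((T ∨ F) ∨ (T ∨ T)))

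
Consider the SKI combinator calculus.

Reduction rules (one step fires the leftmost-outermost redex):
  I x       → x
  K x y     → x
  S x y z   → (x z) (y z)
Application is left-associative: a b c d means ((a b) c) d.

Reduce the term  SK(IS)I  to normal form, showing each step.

Answer: normal form = I  (in 2 steps)

Reduction:
  start: SK(IS)I
  →1  KI(ISI)
  →2  I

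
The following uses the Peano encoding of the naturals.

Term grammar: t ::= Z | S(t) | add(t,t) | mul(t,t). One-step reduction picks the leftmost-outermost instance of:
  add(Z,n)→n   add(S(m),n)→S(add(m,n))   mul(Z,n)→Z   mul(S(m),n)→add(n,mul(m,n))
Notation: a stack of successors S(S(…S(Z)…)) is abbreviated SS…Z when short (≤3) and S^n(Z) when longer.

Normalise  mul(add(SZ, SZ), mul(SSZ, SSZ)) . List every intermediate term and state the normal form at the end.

Answer: normal form = S^8(Z)  (in 33 steps)

Derivation:
  start: mul(add(SZ, SZ), mul(SSZ, SSZ))
  [1] mul(S(add(Z, SZ)), mul(SSZ, SSZ))
  [2] add(mul(SSZ, SSZ), mul(add(Z, SZ), mul(SSZ, SSZ)))
  [3] add(add(SSZ, mul(SZ, SSZ)), mul(add(Z, SZ), mul(SSZ, SSZ)))
  [4] add(S(add(SZ, mul(SZ, SSZ))), mul(add(Z, SZ), mul(SSZ, SSZ)))
  [5] S(add(add(SZ, mul(SZ, SSZ)), mul(add(Z, SZ), mul(SSZ, SSZ))))
  [6] S(add(S(add(Z, mul(SZ, SSZ))), mul(add(Z, SZ), mul(SSZ, SSZ))))
  [7] S(S(add(add(Z, mul(SZ, SSZ)), mul(add(Z, SZ), mul(SSZ, SSZ)))))
  [8] S(S(add(mul(SZ, SSZ), mul(add(Z, SZ), mul(SSZ, SSZ)))))
  [9] S(S(add(add(SSZ, mul(Z, SSZ)), mul(add(Z, SZ), mul(SSZ, SSZ)))))
  [10] S(S(add(S(add(SZ, mul(Z, SSZ))), mul(add(Z, SZ), mul(SSZ, SSZ)))))
  [11] S(S(S(add(add(SZ, mul(Z, SSZ)), mul(add(Z, SZ), mul(SSZ, SSZ))))))
  [12] S(S(S(add(S(add(Z, mul(Z, SSZ))), mul(add(Z, SZ), mul(SSZ, SSZ))))))
  [13] S(S(S(S(add(add(Z, mul(Z, SSZ)), mul(add(Z, SZ), mul(SSZ, SSZ)))))))
  [14] S(S(S(S(add(mul(Z, SSZ), mul(add(Z, SZ), mul(SSZ, SSZ)))))))
  [15] S(S(S(S(add(Z, mul(add(Z, SZ), mul(SSZ, SSZ)))))))
  [16] S(S(S(S(mul(add(Z, SZ), mul(SSZ, SSZ))))))
  [17] S(S(S(S(mul(SZ, mul(SSZ, SSZ))))))
  [18] S(S(S(S(add(mul(SSZ, SSZ), mul(Z, mul(SSZ, SSZ)))))))
  [19] S(S(S(S(add(add(SSZ, mul(SZ, SSZ)), mul(Z, mul(SSZ, SSZ)))))))
  [20] S(S(S(S(add(S(add(SZ, mul(SZ, SSZ))), mul(Z, mul(SSZ, SSZ)))))))
  [21] S(S(S(S(S(add(add(SZ, mul(SZ, SSZ)), mul(Z, mul(SSZ, SSZ))))))))
  [22] S(S(S(S(S(add(S(add(Z, mul(SZ, SSZ))), mul(Z, mul(SSZ, SSZ))))))))
  [23] S(S(S(S(S(S(add(add(Z, mul(SZ, SSZ)), mul(Z, mul(SSZ, SSZ)))))))))
  [24] S(S(S(S(S(S(add(mul(SZ, SSZ), mul(Z, mul(SSZ, SSZ)))))))))
  [25] S(S(S(S(S(S(add(add(SSZ, mul(Z, SSZ)), mul(Z, mul(SSZ, SSZ)))))))))
  [26] S(S(S(S(S(S(add(S(add(SZ, mul(Z, SSZ))), mul(Z, mul(SSZ, SSZ)))))))))
  [27] S(S(S(S(S(S(S(add(add(SZ, mul(Z, SSZ)), mul(Z, mul(SSZ, SSZ))))))))))
  [28] S(S(S(S(S(S(S(add(S(add(Z, mul(Z, SSZ))), mul(Z, mul(SSZ, SSZ))))))))))
  [29] S(S(S(S(S(S(S(S(add(add(Z, mul(Z, SSZ)), mul(Z, mul(SSZ, SSZ)))))))))))
  [30] S(S(S(S(S(S(S(S(add(mul(Z, SSZ), mul(Z, mul(SSZ, SSZ)))))))))))
  [31] S(S(S(S(S(S(S(S(add(Z, mul(Z, mul(SSZ, SSZ)))))))))))
  [32] S(S(S(S(S(S(S(S(mul(Z, mul(SSZ, SSZ))))))))))
  [33] S^8(Z)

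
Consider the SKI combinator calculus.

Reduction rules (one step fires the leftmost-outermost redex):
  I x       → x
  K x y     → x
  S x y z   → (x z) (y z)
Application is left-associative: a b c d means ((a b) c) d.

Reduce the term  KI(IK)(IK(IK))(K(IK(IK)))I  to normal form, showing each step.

  start: KI(IK)(IK(IK))(K(IK(IK)))I
  [1] I(IK(IK))(K(IK(IK)))I
  [2] IK(IK)(K(IK(IK)))I
  [3] K(IK)(K(IK(IK)))I
  [4] IKI
  [5] KI

Answer: normal form = KI  (in 5 steps)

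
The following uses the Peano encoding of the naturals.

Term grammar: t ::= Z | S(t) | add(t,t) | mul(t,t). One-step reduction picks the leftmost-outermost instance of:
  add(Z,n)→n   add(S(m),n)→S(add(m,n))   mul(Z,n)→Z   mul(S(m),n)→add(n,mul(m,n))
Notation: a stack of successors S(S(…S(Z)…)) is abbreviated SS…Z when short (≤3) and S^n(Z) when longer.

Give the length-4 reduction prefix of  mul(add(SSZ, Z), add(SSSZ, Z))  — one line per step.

  start: mul(add(SSZ, Z), add(SSSZ, Z))
  step 1: mul(S(add(SZ, Z)), add(SSSZ, Z))
  step 2: add(add(SSSZ, Z), mul(add(SZ, Z), add(SSSZ, Z)))
  step 3: add(S(add(SSZ, Z)), mul(add(SZ, Z), add(SSSZ, Z)))
  step 4: S(add(add(SSZ, Z), mul(add(SZ, Z), add(SSSZ, Z))))

Answer: after 4 steps: S(add(add(SSZ, Z), mul(add(SZ, Z), add(SSSZ, Z))))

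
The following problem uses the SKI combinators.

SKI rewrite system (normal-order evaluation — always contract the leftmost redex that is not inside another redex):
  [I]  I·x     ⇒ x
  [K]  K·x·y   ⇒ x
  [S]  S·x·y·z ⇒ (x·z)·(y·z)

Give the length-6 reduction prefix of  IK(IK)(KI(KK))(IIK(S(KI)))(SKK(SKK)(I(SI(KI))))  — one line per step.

  start: IK(IK)(KI(KK))(IIK(S(KI)))(SKK(SKK)(I(SI(KI))))
  step 1: K(IK)(KI(KK))(IIK(S(KI)))(SKK(SKK)(I(SI(KI))))
  step 2: IK(IIK(S(KI)))(SKK(SKK)(I(SI(KI))))
  step 3: K(IIK(S(KI)))(SKK(SKK)(I(SI(KI))))
  step 4: IIK(S(KI))
  step 5: IK(S(KI))
  step 6: K(S(KI))

Answer: after 6 steps: K(S(KI))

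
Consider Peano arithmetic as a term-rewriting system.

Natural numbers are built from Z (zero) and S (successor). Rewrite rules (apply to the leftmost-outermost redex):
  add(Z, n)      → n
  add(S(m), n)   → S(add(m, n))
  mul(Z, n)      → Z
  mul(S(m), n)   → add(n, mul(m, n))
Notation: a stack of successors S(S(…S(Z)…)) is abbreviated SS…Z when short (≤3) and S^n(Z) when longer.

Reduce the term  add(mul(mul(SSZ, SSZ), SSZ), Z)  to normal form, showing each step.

Answer: normal form = S^8(Z)  (in 35 steps)

Derivation:
  start: add(mul(mul(SSZ, SSZ), SSZ), Z)
  step 1: add(mul(add(SSZ, mul(SZ, SSZ)), SSZ), Z)
  step 2: add(mul(S(add(SZ, mul(SZ, SSZ))), SSZ), Z)
  step 3: add(add(SSZ, mul(add(SZ, mul(SZ, SSZ)), SSZ)), Z)
  step 4: add(S(add(SZ, mul(add(SZ, mul(SZ, SSZ)), SSZ))), Z)
  step 5: S(add(add(SZ, mul(add(SZ, mul(SZ, SSZ)), SSZ)), Z))
  step 6: S(add(S(add(Z, mul(add(SZ, mul(SZ, SSZ)), SSZ))), Z))
  step 7: S(S(add(add(Z, mul(add(SZ, mul(SZ, SSZ)), SSZ)), Z)))
  step 8: S(S(add(mul(add(SZ, mul(SZ, SSZ)), SSZ), Z)))
  step 9: S(S(add(mul(S(add(Z, mul(SZ, SSZ))), SSZ), Z)))
  step 10: S(S(add(add(SSZ, mul(add(Z, mul(SZ, SSZ)), SSZ)), Z)))
  step 11: S(S(add(S(add(SZ, mul(add(Z, mul(SZ, SSZ)), SSZ))), Z)))
  step 12: S(S(S(add(add(SZ, mul(add(Z, mul(SZ, SSZ)), SSZ)), Z))))
  step 13: S(S(S(add(S(add(Z, mul(add(Z, mul(SZ, SSZ)), SSZ))), Z))))
  step 14: S(S(S(S(add(add(Z, mul(add(Z, mul(SZ, SSZ)), SSZ)), Z)))))
  step 15: S(S(S(S(add(mul(add(Z, mul(SZ, SSZ)), SSZ), Z)))))
  step 16: S(S(S(S(add(mul(mul(SZ, SSZ), SSZ), Z)))))
  step 17: S(S(S(S(add(mul(add(SSZ, mul(Z, SSZ)), SSZ), Z)))))
  step 18: S(S(S(S(add(mul(S(add(SZ, mul(Z, SSZ))), SSZ), Z)))))
  step 19: S(S(S(S(add(add(SSZ, mul(add(SZ, mul(Z, SSZ)), SSZ)), Z)))))
  step 20: S(S(S(S(add(S(add(SZ, mul(add(SZ, mul(Z, SSZ)), SSZ))), Z)))))
  step 21: S(S(S(S(S(add(add(SZ, mul(add(SZ, mul(Z, SSZ)), SSZ)), Z))))))
  step 22: S(S(S(S(S(add(S(add(Z, mul(add(SZ, mul(Z, SSZ)), SSZ))), Z))))))
  step 23: S(S(S(S(S(S(add(add(Z, mul(add(SZ, mul(Z, SSZ)), SSZ)), Z)))))))
  step 24: S(S(S(S(S(S(add(mul(add(SZ, mul(Z, SSZ)), SSZ), Z)))))))
  step 25: S(S(S(S(S(S(add(mul(S(add(Z, mul(Z, SSZ))), SSZ), Z)))))))
  step 26: S(S(S(S(S(S(add(add(SSZ, mul(add(Z, mul(Z, SSZ)), SSZ)), Z)))))))
  step 27: S(S(S(S(S(S(add(S(add(SZ, mul(add(Z, mul(Z, SSZ)), SSZ))), Z)))))))
  step 28: S(S(S(S(S(S(S(add(add(SZ, mul(add(Z, mul(Z, SSZ)), SSZ)), Z))))))))
  step 29: S(S(S(S(S(S(S(add(S(add(Z, mul(add(Z, mul(Z, SSZ)), SSZ))), Z))))))))
  step 30: S(S(S(S(S(S(S(S(add(add(Z, mul(add(Z, mul(Z, SSZ)), SSZ)), Z)))))))))
  step 31: S(S(S(S(S(S(S(S(add(mul(add(Z, mul(Z, SSZ)), SSZ), Z)))))))))
  step 32: S(S(S(S(S(S(S(S(add(mul(mul(Z, SSZ), SSZ), Z)))))))))
  step 33: S(S(S(S(S(S(S(S(add(mul(Z, SSZ), Z)))))))))
  step 34: S(S(S(S(S(S(S(S(add(Z, Z)))))))))
  step 35: S^8(Z)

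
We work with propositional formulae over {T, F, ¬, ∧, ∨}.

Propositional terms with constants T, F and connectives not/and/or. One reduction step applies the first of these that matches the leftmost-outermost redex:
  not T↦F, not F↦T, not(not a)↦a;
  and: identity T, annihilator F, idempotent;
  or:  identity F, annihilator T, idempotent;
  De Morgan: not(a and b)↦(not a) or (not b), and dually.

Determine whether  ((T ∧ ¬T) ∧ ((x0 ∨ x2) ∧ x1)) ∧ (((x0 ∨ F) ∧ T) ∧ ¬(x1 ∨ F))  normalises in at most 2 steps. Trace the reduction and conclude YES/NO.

  start: ((T ∧ ¬T) ∧ ((x0 ∨ x2) ∧ x1)) ∧ (((x0 ∨ F) ∧ T) ∧ ¬(x1 ∨ F))
  [1] (¬T ∧ ((x0 ∨ x2) ∧ x1)) ∧ (((x0 ∨ F) ∧ T) ∧ ¬(x1 ∨ F))
  [2] (F ∧ ((x0 ∨ x2) ∧ x1)) ∧ (((x0 ∨ F) ∧ T) ∧ ¬(x1 ∨ F))

Answer: NO — after 2 steps the term is (F ∧ ((x0 ∨ x2) ∧ x1)) ∧ (((x0 ∨ F) ∧ T) ∧ ¬(x1 ∨ F)), not yet normal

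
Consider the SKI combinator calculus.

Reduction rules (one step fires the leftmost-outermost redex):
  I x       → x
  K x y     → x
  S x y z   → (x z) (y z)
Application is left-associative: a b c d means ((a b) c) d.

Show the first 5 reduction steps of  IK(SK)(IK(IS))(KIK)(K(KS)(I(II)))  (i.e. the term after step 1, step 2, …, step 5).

  start: IK(SK)(IK(IS))(KIK)(K(KS)(I(II)))
  step 1: K(SK)(IK(IS))(KIK)(K(KS)(I(II)))
  step 2: SK(KIK)(K(KS)(I(II)))
  step 3: K(K(KS)(I(II)))(KIK(K(KS)(I(II))))
  step 4: K(KS)(I(II))
  step 5: KS

Answer: after 5 steps: KS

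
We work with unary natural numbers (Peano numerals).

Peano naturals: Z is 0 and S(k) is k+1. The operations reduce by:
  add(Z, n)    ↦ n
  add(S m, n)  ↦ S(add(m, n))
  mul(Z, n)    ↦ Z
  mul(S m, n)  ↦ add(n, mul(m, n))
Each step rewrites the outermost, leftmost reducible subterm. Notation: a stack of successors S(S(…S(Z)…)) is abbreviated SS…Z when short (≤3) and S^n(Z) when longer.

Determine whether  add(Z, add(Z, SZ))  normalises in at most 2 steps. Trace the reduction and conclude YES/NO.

Answer: YES — reaches normal form SZ in 2 ≤ 2 steps

Derivation:
  start: add(Z, add(Z, SZ))
  [1] add(Z, SZ)
  [2] SZ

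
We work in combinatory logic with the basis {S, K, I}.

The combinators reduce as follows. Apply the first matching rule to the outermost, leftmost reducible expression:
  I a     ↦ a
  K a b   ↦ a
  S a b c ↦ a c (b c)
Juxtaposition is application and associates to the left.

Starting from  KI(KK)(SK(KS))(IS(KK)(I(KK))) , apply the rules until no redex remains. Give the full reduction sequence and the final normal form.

Answer: normal form = S(KK)(KK)  (in 6 steps)

Reduction:
  start: KI(KK)(SK(KS))(IS(KK)(I(KK)))
  →1  I(SK(KS))(IS(KK)(I(KK)))
  →2  SK(KS)(IS(KK)(I(KK)))
  →3  K(IS(KK)(I(KK)))(KS(IS(KK)(I(KK))))
  →4  IS(KK)(I(KK))
  →5  S(KK)(I(KK))
  →6  S(KK)(KK)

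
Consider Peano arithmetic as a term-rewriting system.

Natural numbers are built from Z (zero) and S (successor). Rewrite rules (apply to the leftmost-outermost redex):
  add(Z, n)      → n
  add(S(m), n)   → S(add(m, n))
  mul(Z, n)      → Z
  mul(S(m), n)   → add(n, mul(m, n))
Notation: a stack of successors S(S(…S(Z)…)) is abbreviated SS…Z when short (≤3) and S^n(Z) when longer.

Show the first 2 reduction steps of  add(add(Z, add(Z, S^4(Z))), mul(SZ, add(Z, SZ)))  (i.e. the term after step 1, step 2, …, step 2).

  start: add(add(Z, add(Z, S^4(Z))), mul(SZ, add(Z, SZ)))
  step 1: add(add(Z, S^4(Z)), mul(SZ, add(Z, SZ)))
  step 2: add(S^4(Z), mul(SZ, add(Z, SZ)))

Answer: after 2 steps: add(S^4(Z), mul(SZ, add(Z, SZ)))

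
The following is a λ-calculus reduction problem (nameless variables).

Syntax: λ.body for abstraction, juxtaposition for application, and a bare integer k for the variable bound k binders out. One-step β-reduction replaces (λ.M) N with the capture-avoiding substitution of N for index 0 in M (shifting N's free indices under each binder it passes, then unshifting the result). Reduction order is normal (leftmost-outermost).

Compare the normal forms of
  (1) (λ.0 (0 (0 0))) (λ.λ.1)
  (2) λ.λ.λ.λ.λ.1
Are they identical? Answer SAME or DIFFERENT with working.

Term A:
  start: (λ.0 (0 (0 0))) (λ.λ.1)
  →1  (λ.λ.1) ((λ.λ.1) ((λ.λ.1) (λ.λ.1)))
  →2  λ.(λ.λ.1) ((λ.λ.1) (λ.λ.1))
  →3  λ.λ.(λ.λ.1) (λ.λ.1)
  →4  λ.λ.λ.λ.λ.1

Term B:
  start: λ.λ.λ.λ.λ.1

Answer: SAME — A ⇓ λ.λ.λ.λ.λ.1, B ⇓ λ.λ.λ.λ.λ.1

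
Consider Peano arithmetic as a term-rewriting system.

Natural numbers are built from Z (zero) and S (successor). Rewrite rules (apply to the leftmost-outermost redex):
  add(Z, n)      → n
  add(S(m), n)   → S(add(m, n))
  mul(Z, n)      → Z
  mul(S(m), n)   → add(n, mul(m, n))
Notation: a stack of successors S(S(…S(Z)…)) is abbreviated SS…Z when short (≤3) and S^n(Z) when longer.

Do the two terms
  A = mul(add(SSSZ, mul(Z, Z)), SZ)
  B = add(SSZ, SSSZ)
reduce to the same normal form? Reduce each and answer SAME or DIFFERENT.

Term A:
  start: mul(add(SSSZ, mul(Z, Z)), SZ)
  [1] mul(S(add(SSZ, mul(Z, Z))), SZ)
  [2] add(SZ, mul(add(SSZ, mul(Z, Z)), SZ))
  [3] S(add(Z, mul(add(SSZ, mul(Z, Z)), SZ)))
  [4] S(mul(add(SSZ, mul(Z, Z)), SZ))
  [5] S(mul(S(add(SZ, mul(Z, Z))), SZ))
  [6] S(add(SZ, mul(add(SZ, mul(Z, Z)), SZ)))
  [7] S(S(add(Z, mul(add(SZ, mul(Z, Z)), SZ))))
  [8] S(S(mul(add(SZ, mul(Z, Z)), SZ)))
  [9] S(S(mul(S(add(Z, mul(Z, Z))), SZ)))
  [10] S(S(add(SZ, mul(add(Z, mul(Z, Z)), SZ))))
  [11] S(S(S(add(Z, mul(add(Z, mul(Z, Z)), SZ)))))
  [12] S(S(S(mul(add(Z, mul(Z, Z)), SZ))))
  [13] S(S(S(mul(mul(Z, Z), SZ))))
  [14] S(S(S(mul(Z, SZ))))
  [15] SSSZ

Term B:
  start: add(SSZ, SSSZ)
  [1] S(add(SZ, SSSZ))
  [2] S(S(add(Z, SSSZ)))
  [3] S^5(Z)

Answer: DIFFERENT — A ⇓ SSSZ, B ⇓ S^5(Z)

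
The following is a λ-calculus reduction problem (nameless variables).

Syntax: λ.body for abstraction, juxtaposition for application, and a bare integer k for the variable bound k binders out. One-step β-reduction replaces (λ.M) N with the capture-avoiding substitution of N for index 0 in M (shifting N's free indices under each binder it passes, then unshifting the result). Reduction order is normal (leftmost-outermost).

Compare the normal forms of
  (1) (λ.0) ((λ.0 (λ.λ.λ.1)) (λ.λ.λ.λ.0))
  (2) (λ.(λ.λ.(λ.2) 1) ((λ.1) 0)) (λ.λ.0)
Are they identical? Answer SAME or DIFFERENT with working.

Term A:
  start: (λ.0) ((λ.0 (λ.λ.λ.1)) (λ.λ.λ.λ.0))
  step 1: (λ.0 (λ.λ.λ.1)) (λ.λ.λ.λ.0)
  step 2: (λ.λ.λ.λ.0) (λ.λ.λ.1)
  step 3: λ.λ.λ.0

Term B:
  start: (λ.(λ.λ.(λ.2) 1) ((λ.1) 0)) (λ.λ.0)
  step 1: (λ.λ.(λ.2) 1) ((λ.λ.λ.0) (λ.λ.0))
  step 2: λ.(λ.(λ.λ.λ.0) (λ.λ.0)) ((λ.λ.λ.0) (λ.λ.0))
  step 3: λ.(λ.λ.λ.0) (λ.λ.0)
  step 4: λ.λ.λ.0

Answer: SAME — A ⇓ λ.λ.λ.0, B ⇓ λ.λ.λ.0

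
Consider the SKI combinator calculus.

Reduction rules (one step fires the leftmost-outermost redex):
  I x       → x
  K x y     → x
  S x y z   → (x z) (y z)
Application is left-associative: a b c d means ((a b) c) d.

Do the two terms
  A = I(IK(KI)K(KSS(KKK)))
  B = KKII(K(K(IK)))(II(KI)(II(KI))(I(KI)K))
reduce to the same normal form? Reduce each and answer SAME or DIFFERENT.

Answer: SAME — A ⇓ I, B ⇓ I

Working:
Term A:
  start: I(IK(KI)K(KSS(KKK)))
  [1] IK(KI)K(KSS(KKK))
  [2] K(KI)K(KSS(KKK))
  [3] KI(KSS(KKK))
  [4] I

Term B:
  start: KKII(K(K(IK)))(II(KI)(II(KI))(I(KI)K))
  [1] KI(K(K(IK)))(II(KI)(II(KI))(I(KI)K))
  [2] I(II(KI)(II(KI))(I(KI)K))
  [3] II(KI)(II(KI))(I(KI)K)
  [4] I(KI)(II(KI))(I(KI)K)
  [5] KI(II(KI))(I(KI)K)
  [6] I(I(KI)K)
  [7] I(KI)K
  [8] KIK
  [9] I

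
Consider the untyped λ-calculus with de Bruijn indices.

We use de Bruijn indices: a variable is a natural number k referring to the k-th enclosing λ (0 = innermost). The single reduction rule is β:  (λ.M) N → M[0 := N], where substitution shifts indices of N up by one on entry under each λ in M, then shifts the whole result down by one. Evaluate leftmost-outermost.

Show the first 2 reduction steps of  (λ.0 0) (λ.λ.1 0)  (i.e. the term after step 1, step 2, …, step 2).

Answer: after 2 steps: λ.(λ.λ.1 0) 0

Working:
  start: (λ.0 0) (λ.λ.1 0)
  step 1: (λ.λ.1 0) (λ.λ.1 0)
  step 2: λ.(λ.λ.1 0) 0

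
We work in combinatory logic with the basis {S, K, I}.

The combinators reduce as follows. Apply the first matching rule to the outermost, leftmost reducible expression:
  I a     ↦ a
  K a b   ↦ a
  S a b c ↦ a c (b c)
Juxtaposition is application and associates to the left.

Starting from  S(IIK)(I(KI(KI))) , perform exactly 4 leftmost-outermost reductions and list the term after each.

  start: S(IIK)(I(KI(KI)))
  →1  S(IK)(I(KI(KI)))
  →2  SK(I(KI(KI)))
  →3  SK(KI(KI))
  →4  SKI

Answer: after 4 steps: SKI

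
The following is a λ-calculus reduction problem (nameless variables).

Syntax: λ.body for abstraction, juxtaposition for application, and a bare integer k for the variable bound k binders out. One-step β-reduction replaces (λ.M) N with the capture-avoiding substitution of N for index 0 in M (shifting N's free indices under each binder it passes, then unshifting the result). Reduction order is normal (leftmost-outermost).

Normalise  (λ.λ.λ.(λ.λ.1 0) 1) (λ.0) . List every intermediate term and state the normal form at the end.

  start: (λ.λ.λ.(λ.λ.1 0) 1) (λ.0)
  [1] λ.λ.(λ.λ.1 0) 1
  [2] λ.λ.λ.2 0

Answer: normal form = λ.λ.λ.2 0  (in 2 steps)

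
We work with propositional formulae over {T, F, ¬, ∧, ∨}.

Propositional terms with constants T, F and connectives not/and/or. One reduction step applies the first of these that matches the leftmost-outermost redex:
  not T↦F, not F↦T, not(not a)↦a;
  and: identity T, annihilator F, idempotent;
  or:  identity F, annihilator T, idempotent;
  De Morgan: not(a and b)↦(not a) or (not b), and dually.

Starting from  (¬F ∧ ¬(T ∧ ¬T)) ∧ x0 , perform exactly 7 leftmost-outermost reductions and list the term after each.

Answer: after 7 steps: x0

Reduction:
  start: (¬F ∧ ¬(T ∧ ¬T)) ∧ x0
  [1] (T ∧ ¬(T ∧ ¬T)) ∧ x0
  [2] ¬(T ∧ ¬T) ∧ x0
  [3] (¬T ∨ ¬¬T) ∧ x0
  [4] (F ∨ ¬¬T) ∧ x0
  [5] ¬¬T ∧ x0
  [6] T ∧ x0
  [7] x0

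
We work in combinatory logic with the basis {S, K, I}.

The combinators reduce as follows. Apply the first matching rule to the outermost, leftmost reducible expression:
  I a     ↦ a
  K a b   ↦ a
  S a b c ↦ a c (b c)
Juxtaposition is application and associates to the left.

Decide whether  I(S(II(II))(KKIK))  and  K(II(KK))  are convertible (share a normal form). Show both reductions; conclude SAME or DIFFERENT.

Answer: DIFFERENT — A ⇓ SI(KK), B ⇓ K(KK)

Working:
Term A:
  start: I(S(II(II))(KKIK))
  step 1: S(II(II))(KKIK)
  step 2: S(I(II))(KKIK)
  step 3: S(II)(KKIK)
  step 4: SI(KKIK)
  step 5: SI(KK)

Term B:
  start: K(II(KK))
  step 1: K(I(KK))
  step 2: K(KK)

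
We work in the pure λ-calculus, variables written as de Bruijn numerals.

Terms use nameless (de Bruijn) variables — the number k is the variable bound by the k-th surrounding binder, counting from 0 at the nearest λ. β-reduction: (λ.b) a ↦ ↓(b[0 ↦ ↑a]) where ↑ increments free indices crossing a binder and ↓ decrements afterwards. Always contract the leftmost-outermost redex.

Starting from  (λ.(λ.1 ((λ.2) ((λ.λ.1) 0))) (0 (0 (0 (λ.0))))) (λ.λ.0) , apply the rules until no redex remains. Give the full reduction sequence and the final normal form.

  start: (λ.(λ.1 ((λ.2) ((λ.λ.1) 0))) (0 (0 (0 (λ.0))))) (λ.λ.0)
  step 1: (λ.(λ.λ.0) ((λ.λ.λ.0) ((λ.λ.1) 0))) ((λ.λ.0) ((λ.λ.0) ((λ.λ.0) (λ.0))))
  step 2: (λ.λ.0) ((λ.λ.λ.0) ((λ.λ.1) ((λ.λ.0) ((λ.λ.0) ((λ.λ.0) (λ.0))))))
  step 3: λ.0

Answer: normal form = λ.0  (in 3 steps)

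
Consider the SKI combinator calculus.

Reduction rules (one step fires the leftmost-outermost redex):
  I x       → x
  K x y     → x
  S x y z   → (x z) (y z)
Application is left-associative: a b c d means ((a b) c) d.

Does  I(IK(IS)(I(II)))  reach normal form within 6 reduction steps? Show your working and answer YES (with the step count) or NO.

Answer: YES — reaches normal form S in 4 ≤ 6 steps

Working:
  start: I(IK(IS)(I(II)))
  [1] IK(IS)(I(II))
  [2] K(IS)(I(II))
  [3] IS
  [4] S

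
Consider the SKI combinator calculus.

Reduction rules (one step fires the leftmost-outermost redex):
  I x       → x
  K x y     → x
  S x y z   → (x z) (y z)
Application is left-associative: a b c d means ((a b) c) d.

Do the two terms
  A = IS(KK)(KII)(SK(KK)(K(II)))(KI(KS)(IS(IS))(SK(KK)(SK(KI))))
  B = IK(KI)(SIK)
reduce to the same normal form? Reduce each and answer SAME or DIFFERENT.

Term A:
  start: IS(KK)(KII)(SK(KK)(K(II)))(KI(KS)(IS(IS))(SK(KK)(SK(KI))))
  step 1: S(KK)(KII)(SK(KK)(K(II)))(KI(KS)(IS(IS))(SK(KK)(SK(KI))))
  step 2: KK(SK(KK)(K(II)))(KII(SK(KK)(K(II))))(KI(KS)(IS(IS))(SK(KK)(SK(KI))))
  step 3: K(KII(SK(KK)(K(II))))(KI(KS)(IS(IS))(SK(KK)(SK(KI))))
  step 4: KII(SK(KK)(K(II)))
  step 5: I(SK(KK)(K(II)))
  step 6: SK(KK)(K(II))
  step 7: K(K(II))(KK(K(II)))
  step 8: K(II)
  step 9: KI

Term B:
  start: IK(KI)(SIK)
  step 1: K(KI)(SIK)
  step 2: KI

Answer: SAME — A ⇓ KI, B ⇓ KI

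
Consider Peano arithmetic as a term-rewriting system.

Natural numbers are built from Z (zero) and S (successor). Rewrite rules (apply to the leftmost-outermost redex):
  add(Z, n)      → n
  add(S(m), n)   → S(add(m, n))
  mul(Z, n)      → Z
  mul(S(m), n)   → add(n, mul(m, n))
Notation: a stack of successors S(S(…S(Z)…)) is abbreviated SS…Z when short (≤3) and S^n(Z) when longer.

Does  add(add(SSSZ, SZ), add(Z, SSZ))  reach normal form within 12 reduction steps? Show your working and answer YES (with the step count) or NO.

  start: add(add(SSSZ, SZ), add(Z, SSZ))
  →1  add(S(add(SSZ, SZ)), add(Z, SSZ))
  →2  S(add(add(SSZ, SZ), add(Z, SSZ)))
  →3  S(add(S(add(SZ, SZ)), add(Z, SSZ)))
  →4  S(S(add(add(SZ, SZ), add(Z, SSZ))))
  →5  S(S(add(S(add(Z, SZ)), add(Z, SSZ))))
  →6  S(S(S(add(add(Z, SZ), add(Z, SSZ)))))
  →7  S(S(S(add(SZ, add(Z, SSZ)))))
  →8  S(S(S(S(add(Z, add(Z, SSZ))))))
  →9  S(S(S(S(add(Z, SSZ)))))
  →10  S^6(Z)

Answer: YES — reaches normal form S^6(Z) in 10 ≤ 12 steps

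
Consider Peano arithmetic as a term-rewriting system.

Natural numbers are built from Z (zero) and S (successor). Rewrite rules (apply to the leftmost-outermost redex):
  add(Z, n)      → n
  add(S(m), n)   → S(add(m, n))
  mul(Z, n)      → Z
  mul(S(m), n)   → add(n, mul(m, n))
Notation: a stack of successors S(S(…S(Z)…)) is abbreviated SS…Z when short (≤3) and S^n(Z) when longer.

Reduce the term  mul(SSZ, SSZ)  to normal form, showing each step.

Answer: normal form = S^4(Z)  (in 9 steps)

Derivation:
  start: mul(SSZ, SSZ)
  →1  add(SSZ, mul(SZ, SSZ))
  →2  S(add(SZ, mul(SZ, SSZ)))
  →3  S(S(add(Z, mul(SZ, SSZ))))
  →4  S(S(mul(SZ, SSZ)))
  →5  S(S(add(SSZ, mul(Z, SSZ))))
  →6  S(S(S(add(SZ, mul(Z, SSZ)))))
  →7  S(S(S(S(add(Z, mul(Z, SSZ))))))
  →8  S(S(S(S(mul(Z, SSZ)))))
  →9  S^4(Z)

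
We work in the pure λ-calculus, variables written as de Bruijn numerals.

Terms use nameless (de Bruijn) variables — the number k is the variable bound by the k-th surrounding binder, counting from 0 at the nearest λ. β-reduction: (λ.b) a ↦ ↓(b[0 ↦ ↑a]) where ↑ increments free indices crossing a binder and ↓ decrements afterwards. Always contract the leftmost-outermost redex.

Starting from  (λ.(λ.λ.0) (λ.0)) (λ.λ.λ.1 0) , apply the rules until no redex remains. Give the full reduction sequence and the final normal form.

  start: (λ.(λ.λ.0) (λ.0)) (λ.λ.λ.1 0)
  [1] (λ.λ.0) (λ.0)
  [2] λ.0

Answer: normal form = λ.0  (in 2 steps)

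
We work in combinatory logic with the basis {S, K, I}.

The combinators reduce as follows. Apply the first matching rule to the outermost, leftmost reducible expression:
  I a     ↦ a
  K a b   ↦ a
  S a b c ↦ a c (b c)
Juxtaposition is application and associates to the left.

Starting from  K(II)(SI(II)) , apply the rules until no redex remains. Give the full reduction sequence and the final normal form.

Answer: normal form = I  (in 2 steps)

Working:
  start: K(II)(SI(II))
  step 1: II
  step 2: I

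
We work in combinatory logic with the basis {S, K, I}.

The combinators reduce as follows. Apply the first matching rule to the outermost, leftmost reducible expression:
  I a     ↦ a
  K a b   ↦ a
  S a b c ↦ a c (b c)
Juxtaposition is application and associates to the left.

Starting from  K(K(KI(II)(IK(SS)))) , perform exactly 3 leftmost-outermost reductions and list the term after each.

  start: K(K(KI(II)(IK(SS))))
  [1] K(K(I(IK(SS))))
  [2] K(K(IK(SS)))
  [3] K(K(K(SS)))

Answer: after 3 steps: K(K(K(SS)))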